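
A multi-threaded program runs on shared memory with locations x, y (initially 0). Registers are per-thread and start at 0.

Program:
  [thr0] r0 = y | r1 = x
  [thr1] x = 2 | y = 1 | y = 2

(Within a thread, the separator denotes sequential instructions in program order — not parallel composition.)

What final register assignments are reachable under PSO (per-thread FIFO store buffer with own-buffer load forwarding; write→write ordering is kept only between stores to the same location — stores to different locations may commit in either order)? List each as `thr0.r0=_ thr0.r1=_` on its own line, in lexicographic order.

thr0.r0=0 thr0.r1=0
thr0.r0=0 thr0.r1=2
thr0.r0=1 thr0.r1=0
thr0.r0=1 thr0.r1=2
thr0.r0=2 thr0.r1=0
thr0.r0=2 thr0.r1=2

outcome vector order: (thr0.r0,thr0.r1)
|PSO outcomes| = 6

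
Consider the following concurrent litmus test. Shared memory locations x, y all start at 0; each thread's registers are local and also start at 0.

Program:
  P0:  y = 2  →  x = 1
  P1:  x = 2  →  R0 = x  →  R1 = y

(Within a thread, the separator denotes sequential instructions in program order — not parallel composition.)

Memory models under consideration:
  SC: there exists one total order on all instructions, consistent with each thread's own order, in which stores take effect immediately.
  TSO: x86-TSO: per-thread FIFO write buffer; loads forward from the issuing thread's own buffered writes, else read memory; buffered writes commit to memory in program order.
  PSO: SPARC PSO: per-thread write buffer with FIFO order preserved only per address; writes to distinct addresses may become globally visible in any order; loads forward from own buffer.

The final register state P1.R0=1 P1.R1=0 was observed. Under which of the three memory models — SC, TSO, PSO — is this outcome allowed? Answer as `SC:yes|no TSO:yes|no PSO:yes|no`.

outcome vector order: (P1.R0,P1.R1)
[SC] allowed = {12; 20; 22}
[TSO] allowed = {12; 20; 22}
[PSO] allowed = {10; 12; 20; 22}
target 10 ∈ {PSO}

SC:no TSO:no PSO:yes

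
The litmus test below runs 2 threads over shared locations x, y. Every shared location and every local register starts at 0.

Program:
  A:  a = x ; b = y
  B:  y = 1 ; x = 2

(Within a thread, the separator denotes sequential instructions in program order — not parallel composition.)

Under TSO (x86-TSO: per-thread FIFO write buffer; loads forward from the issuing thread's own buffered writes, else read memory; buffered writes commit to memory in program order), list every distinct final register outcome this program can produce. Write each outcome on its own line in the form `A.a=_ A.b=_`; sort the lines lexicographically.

outcome vector order: (A.a,A.b)
|TSO outcomes| = 3

A.a=0 A.b=0
A.a=0 A.b=1
A.a=2 A.b=1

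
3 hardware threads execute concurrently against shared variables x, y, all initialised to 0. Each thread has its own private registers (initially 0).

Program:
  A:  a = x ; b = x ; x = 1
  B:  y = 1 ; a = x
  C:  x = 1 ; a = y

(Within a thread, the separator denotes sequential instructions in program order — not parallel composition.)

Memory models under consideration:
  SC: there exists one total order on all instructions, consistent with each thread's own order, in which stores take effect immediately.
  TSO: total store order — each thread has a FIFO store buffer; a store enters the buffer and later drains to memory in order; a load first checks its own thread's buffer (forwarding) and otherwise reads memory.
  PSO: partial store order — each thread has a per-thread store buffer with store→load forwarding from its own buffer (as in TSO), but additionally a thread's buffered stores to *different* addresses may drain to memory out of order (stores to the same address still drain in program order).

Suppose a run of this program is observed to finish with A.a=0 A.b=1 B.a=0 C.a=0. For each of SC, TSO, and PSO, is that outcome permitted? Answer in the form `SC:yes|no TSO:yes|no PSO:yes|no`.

outcome vector order: (A.a,A.b,B.a,C.a)
SC (9): 0001, 0010, 0011, 0101, 0110, 0111, 1101, 1110, 1111
TSO (12): 0000, 0001, 0010, 0011, 0100, 0101, 0110, 0111, 1100, 1101, 1110, 1111
PSO (12): 0000, 0001, 0010, 0011, 0100, 0101, 0110, 0111, 1100, 1101, 1110, 1111
target 0100 ∈ {TSO,PSO}

SC:no TSO:yes PSO:yes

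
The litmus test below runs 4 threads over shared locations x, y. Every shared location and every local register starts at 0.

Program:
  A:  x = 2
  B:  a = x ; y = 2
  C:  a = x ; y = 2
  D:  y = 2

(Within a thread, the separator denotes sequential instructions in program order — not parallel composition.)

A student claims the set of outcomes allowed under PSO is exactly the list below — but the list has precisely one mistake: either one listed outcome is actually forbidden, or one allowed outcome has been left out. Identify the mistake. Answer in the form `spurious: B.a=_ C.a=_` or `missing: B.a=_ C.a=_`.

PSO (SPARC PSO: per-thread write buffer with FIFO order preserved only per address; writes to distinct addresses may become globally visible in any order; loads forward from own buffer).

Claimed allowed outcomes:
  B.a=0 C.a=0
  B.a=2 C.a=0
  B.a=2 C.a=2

outcome vector order: (B.a,C.a)
PSO (4): 0/0; 0/2; 2/0; 2/2
PSO∖claimed = {0/2}

missing: B.a=0 C.a=2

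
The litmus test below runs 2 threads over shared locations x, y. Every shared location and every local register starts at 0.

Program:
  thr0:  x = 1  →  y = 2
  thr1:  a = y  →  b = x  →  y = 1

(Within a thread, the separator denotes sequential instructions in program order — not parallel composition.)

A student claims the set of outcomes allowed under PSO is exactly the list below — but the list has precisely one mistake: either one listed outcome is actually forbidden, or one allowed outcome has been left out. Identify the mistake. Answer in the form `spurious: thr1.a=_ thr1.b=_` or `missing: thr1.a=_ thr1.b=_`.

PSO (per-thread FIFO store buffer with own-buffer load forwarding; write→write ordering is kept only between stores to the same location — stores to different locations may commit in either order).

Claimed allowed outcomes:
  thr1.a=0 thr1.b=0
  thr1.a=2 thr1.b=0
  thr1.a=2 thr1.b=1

missing: thr1.a=0 thr1.b=1

outcome vector order: (thr1.a,thr1.b)
under PSO → (0,0), (0,1), (2,0), (2,1)
PSO∖claimed = {(0,1)}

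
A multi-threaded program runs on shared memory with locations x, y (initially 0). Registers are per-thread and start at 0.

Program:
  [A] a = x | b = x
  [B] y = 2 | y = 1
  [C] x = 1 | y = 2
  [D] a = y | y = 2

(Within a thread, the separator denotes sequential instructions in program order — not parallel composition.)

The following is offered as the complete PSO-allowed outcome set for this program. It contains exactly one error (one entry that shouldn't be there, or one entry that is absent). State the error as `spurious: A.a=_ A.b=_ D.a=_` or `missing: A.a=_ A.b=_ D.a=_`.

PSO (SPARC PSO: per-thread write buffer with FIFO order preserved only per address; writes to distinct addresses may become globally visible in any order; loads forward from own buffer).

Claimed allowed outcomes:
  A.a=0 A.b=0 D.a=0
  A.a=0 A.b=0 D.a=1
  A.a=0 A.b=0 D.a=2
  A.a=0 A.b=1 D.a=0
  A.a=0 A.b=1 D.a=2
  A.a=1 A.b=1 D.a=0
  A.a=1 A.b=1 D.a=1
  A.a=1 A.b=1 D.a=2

missing: A.a=0 A.b=1 D.a=1

outcome vector order: (A.a,A.b,D.a)
[PSO] allowed = {(0,0,0), (0,0,1), (0,0,2), (0,1,0), (0,1,1), (0,1,2), (1,1,0), (1,1,1), (1,1,2)}
PSO∖claimed = {(0,1,1)}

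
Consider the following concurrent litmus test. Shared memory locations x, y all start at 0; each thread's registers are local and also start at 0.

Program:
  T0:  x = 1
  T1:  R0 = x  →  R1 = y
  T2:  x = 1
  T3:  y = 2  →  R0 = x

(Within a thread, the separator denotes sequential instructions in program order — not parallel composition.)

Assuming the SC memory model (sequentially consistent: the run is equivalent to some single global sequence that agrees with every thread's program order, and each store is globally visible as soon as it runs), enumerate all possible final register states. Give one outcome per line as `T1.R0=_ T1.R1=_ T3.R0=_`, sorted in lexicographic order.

outcome vector order: (T1.R0,T1.R1,T3.R0)
|SC outcomes| = 7

T1.R0=0 T1.R1=0 T3.R0=0
T1.R0=0 T1.R1=0 T3.R0=1
T1.R0=0 T1.R1=2 T3.R0=0
T1.R0=0 T1.R1=2 T3.R0=1
T1.R0=1 T1.R1=0 T3.R0=1
T1.R0=1 T1.R1=2 T3.R0=0
T1.R0=1 T1.R1=2 T3.R0=1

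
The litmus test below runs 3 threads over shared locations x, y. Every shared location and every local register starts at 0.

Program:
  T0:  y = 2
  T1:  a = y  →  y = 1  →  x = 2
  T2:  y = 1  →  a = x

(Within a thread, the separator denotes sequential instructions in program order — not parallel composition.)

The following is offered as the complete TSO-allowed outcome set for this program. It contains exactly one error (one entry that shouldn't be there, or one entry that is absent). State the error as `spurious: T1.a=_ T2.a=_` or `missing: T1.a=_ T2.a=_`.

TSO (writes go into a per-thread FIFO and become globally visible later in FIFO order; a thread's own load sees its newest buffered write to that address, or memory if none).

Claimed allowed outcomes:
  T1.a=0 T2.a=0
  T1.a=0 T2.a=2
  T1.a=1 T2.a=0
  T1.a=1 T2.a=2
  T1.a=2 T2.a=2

missing: T1.a=2 T2.a=0

outcome vector order: (T1.a,T2.a)
TSO (6): 0/0 0/2 1/0 1/2 2/0 2/2
TSO∖claimed = {2/0}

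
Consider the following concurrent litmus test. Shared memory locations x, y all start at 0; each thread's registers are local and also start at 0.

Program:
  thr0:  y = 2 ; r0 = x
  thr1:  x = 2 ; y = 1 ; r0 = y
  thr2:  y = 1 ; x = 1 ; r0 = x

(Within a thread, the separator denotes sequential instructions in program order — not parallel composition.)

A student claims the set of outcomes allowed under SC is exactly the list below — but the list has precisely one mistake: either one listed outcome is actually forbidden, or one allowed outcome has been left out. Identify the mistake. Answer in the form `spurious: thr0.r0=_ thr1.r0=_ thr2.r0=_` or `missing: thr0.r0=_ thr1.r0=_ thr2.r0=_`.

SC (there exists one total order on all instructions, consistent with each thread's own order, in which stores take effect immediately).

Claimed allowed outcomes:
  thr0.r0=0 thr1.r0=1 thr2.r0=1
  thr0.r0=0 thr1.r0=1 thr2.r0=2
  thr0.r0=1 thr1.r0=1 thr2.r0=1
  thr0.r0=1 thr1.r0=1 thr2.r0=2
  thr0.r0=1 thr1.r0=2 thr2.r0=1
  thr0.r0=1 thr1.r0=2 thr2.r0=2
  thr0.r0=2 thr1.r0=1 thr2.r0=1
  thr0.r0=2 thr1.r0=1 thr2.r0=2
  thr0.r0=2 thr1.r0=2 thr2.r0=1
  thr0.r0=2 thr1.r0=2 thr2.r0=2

outcome vector order: (thr0.r0,thr1.r0,thr2.r0)
SC: 9 outcomes — {(0,1,1) (0,1,2) (1,1,1) (1,1,2) (1,2,1) (2,1,1) (2,1,2) (2,2,1) (2,2,2)}
claimed∖SC = {(1,2,2)}

spurious: thr0.r0=1 thr1.r0=2 thr2.r0=2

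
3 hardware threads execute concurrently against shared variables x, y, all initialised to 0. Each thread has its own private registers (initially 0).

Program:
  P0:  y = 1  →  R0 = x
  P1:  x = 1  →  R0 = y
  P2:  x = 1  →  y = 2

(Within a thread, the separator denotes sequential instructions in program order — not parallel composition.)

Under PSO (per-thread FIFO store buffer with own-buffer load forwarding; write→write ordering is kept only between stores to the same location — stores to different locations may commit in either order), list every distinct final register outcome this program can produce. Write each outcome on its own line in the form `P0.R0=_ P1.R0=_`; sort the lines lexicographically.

P0.R0=0 P1.R0=0
P0.R0=0 P1.R0=1
P0.R0=0 P1.R0=2
P0.R0=1 P1.R0=0
P0.R0=1 P1.R0=1
P0.R0=1 P1.R0=2

outcome vector order: (P0.R0,P1.R0)
|PSO outcomes| = 6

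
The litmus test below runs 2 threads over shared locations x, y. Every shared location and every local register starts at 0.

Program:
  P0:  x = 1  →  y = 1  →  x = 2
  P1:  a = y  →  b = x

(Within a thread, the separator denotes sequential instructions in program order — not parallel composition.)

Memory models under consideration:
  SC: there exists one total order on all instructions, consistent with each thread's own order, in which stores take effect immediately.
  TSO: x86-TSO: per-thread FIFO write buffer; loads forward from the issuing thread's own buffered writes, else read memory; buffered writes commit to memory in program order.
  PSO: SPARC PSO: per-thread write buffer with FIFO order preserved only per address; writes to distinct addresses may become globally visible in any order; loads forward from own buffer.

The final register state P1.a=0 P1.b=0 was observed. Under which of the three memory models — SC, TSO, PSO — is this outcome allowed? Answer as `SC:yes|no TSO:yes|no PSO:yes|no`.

outcome vector order: (P1.a,P1.b)
under SC → 0/0, 0/1, 0/2, 1/1, 1/2
under TSO → 0/0, 0/1, 0/2, 1/1, 1/2
under PSO → 0/0, 0/1, 0/2, 1/0, 1/1, 1/2
target 0/0 ∈ {SC,TSO,PSO}

SC:yes TSO:yes PSO:yes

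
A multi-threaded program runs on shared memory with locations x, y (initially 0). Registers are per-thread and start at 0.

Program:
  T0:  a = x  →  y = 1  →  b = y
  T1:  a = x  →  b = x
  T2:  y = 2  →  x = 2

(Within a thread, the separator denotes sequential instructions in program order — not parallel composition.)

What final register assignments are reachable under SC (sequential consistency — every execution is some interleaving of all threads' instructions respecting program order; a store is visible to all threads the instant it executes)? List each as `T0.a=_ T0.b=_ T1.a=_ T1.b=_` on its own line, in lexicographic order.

outcome vector order: (T0.a,T0.b,T1.a,T1.b)
|SC outcomes| = 9

T0.a=0 T0.b=1 T1.a=0 T1.b=0
T0.a=0 T0.b=1 T1.a=0 T1.b=2
T0.a=0 T0.b=1 T1.a=2 T1.b=2
T0.a=0 T0.b=2 T1.a=0 T1.b=0
T0.a=0 T0.b=2 T1.a=0 T1.b=2
T0.a=0 T0.b=2 T1.a=2 T1.b=2
T0.a=2 T0.b=1 T1.a=0 T1.b=0
T0.a=2 T0.b=1 T1.a=0 T1.b=2
T0.a=2 T0.b=1 T1.a=2 T1.b=2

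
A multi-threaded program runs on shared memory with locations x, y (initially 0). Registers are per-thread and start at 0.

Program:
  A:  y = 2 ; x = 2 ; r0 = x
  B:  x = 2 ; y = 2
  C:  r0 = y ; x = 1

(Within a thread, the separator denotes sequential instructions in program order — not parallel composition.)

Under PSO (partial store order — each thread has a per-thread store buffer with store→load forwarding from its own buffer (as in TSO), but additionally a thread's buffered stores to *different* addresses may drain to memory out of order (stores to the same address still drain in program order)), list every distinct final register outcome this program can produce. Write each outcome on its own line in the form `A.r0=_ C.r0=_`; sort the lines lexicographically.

outcome vector order: (A.r0,C.r0)
|PSO outcomes| = 4

A.r0=1 C.r0=0
A.r0=1 C.r0=2
A.r0=2 C.r0=0
A.r0=2 C.r0=2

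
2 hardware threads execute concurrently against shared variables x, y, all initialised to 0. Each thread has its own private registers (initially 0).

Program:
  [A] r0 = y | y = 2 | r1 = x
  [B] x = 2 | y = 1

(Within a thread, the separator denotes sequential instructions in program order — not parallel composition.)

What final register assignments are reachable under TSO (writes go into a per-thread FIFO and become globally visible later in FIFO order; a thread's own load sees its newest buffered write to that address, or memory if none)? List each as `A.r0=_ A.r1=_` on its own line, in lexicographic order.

A.r0=0 A.r1=0
A.r0=0 A.r1=2
A.r0=1 A.r1=2

outcome vector order: (A.r0,A.r1)
|TSO outcomes| = 3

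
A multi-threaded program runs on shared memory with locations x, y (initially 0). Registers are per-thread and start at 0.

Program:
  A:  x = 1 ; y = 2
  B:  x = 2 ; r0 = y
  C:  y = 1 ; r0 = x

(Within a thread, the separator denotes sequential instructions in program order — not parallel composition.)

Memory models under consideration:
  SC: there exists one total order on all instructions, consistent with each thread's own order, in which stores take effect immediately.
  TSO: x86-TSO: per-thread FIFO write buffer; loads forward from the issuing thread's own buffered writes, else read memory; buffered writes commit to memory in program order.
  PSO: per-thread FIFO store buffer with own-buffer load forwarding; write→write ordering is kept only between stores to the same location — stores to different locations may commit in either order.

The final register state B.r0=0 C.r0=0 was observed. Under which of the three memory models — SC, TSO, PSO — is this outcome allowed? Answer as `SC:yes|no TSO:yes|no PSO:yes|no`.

SC:no TSO:yes PSO:yes

outcome vector order: (B.r0,C.r0)
[SC] allowed = {01 02 10 11 12 20 21 22}
[TSO] allowed = {00 01 02 10 11 12 20 21 22}
[PSO] allowed = {00 01 02 10 11 12 20 21 22}
target 00 ∈ {TSO,PSO}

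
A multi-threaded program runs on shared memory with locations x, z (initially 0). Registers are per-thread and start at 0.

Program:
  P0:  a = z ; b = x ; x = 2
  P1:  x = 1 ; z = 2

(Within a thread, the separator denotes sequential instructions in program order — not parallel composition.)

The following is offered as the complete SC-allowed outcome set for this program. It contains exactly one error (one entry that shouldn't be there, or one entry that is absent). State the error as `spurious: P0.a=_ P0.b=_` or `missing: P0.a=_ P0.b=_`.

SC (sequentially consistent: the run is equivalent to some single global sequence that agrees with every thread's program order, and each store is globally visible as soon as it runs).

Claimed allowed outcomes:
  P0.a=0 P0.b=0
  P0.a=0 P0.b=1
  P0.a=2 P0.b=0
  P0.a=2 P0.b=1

outcome vector order: (P0.a,P0.b)
SC: 3 outcomes — {<0 0> <0 1> <2 1>}
claimed∖SC = {<2 0>}

spurious: P0.a=2 P0.b=0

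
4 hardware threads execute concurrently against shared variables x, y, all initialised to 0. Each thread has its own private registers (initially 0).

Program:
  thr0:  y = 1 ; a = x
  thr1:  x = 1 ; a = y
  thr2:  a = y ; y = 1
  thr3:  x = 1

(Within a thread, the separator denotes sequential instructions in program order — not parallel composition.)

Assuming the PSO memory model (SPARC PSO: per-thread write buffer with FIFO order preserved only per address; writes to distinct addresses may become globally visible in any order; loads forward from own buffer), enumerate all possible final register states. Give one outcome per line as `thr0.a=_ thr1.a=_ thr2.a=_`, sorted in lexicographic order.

outcome vector order: (thr0.a,thr1.a,thr2.a)
|PSO outcomes| = 8

thr0.a=0 thr1.a=0 thr2.a=0
thr0.a=0 thr1.a=0 thr2.a=1
thr0.a=0 thr1.a=1 thr2.a=0
thr0.a=0 thr1.a=1 thr2.a=1
thr0.a=1 thr1.a=0 thr2.a=0
thr0.a=1 thr1.a=0 thr2.a=1
thr0.a=1 thr1.a=1 thr2.a=0
thr0.a=1 thr1.a=1 thr2.a=1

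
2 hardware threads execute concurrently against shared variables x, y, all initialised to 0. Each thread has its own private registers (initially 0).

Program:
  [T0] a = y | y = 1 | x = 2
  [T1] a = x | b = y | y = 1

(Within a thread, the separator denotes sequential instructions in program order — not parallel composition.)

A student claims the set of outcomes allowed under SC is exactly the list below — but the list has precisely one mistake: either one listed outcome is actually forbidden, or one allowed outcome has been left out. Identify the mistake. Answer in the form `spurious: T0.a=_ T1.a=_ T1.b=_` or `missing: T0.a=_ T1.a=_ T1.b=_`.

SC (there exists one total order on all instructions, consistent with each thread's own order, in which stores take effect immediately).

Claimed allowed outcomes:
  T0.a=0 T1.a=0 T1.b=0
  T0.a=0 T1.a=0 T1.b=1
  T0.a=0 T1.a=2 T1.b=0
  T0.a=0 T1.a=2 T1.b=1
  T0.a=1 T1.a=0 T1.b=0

spurious: T0.a=0 T1.a=2 T1.b=0

outcome vector order: (T0.a,T1.a,T1.b)
under SC → 000 001 021 100
claimed∖SC = {020}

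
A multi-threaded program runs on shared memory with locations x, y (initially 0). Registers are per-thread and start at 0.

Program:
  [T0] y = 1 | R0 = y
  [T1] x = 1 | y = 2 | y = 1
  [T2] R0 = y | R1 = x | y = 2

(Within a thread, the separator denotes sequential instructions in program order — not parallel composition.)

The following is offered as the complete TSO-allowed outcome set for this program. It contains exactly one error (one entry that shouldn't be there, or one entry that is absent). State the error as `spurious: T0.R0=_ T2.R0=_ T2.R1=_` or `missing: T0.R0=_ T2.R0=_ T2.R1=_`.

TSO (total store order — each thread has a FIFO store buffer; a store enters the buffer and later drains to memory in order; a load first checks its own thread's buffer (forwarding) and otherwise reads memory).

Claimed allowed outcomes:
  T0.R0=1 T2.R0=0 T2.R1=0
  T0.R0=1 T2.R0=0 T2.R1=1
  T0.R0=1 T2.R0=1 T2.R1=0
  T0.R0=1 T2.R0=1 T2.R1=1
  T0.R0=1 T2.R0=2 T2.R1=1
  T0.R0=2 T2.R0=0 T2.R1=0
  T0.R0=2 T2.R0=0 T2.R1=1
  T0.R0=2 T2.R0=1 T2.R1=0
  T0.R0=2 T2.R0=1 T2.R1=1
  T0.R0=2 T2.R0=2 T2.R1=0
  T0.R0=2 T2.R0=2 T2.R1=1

outcome vector order: (T0.R0,T2.R0,T2.R1)
TSO: 10 outcomes — {1/0/0 1/0/1 1/1/0 1/1/1 1/2/1 2/0/0 2/0/1 2/1/0 2/1/1 2/2/1}
claimed∖TSO = {2/2/0}

spurious: T0.R0=2 T2.R0=2 T2.R1=0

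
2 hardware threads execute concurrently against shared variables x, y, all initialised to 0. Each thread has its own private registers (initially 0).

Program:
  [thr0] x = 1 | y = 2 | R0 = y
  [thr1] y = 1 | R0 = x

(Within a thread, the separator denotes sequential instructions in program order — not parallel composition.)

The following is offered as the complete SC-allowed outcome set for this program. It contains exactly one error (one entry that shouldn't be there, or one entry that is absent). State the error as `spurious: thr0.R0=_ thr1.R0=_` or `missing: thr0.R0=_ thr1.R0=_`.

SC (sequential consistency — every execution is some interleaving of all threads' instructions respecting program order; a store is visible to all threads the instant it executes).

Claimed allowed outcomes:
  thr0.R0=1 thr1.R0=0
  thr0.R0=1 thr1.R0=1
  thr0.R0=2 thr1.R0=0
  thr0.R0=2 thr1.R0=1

spurious: thr0.R0=1 thr1.R0=0

outcome vector order: (thr0.R0,thr1.R0)
SC: 3 outcomes — {(1,1); (2,0); (2,1)}
claimed∖SC = {(1,0)}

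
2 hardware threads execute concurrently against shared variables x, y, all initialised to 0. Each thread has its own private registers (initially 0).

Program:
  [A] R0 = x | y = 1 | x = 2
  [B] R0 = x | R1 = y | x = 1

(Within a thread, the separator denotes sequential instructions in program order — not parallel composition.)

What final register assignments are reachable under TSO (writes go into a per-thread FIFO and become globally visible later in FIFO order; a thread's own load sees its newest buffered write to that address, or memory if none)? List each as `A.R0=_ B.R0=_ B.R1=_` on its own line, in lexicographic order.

A.R0=0 B.R0=0 B.R1=0
A.R0=0 B.R0=0 B.R1=1
A.R0=0 B.R0=2 B.R1=1
A.R0=1 B.R0=0 B.R1=0

outcome vector order: (A.R0,B.R0,B.R1)
|TSO outcomes| = 4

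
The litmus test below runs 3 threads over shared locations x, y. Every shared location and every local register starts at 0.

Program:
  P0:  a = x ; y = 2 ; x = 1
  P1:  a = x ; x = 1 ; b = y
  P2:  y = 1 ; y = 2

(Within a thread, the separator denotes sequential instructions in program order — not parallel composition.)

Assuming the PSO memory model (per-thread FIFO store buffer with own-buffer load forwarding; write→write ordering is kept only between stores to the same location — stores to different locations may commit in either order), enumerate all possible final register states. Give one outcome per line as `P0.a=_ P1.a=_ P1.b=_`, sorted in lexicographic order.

P0.a=0 P1.a=0 P1.b=0
P0.a=0 P1.a=0 P1.b=1
P0.a=0 P1.a=0 P1.b=2
P0.a=0 P1.a=1 P1.b=0
P0.a=0 P1.a=1 P1.b=1
P0.a=0 P1.a=1 P1.b=2
P0.a=1 P1.a=0 P1.b=0
P0.a=1 P1.a=0 P1.b=1
P0.a=1 P1.a=0 P1.b=2

outcome vector order: (P0.a,P1.a,P1.b)
|PSO outcomes| = 9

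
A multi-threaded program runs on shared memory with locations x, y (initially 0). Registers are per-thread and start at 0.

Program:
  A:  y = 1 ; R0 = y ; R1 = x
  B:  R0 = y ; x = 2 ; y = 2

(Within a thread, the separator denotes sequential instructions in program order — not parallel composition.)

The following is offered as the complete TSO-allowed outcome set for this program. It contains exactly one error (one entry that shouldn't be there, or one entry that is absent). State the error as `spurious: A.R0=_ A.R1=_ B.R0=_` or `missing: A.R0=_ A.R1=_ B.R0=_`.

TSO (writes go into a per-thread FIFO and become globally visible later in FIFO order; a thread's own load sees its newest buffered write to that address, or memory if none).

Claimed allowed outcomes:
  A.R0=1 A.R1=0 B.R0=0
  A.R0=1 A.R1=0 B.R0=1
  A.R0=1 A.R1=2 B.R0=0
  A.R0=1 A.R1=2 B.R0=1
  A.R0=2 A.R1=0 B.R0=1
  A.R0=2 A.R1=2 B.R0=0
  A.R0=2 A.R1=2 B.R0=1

spurious: A.R0=2 A.R1=0 B.R0=1

outcome vector order: (A.R0,A.R1,B.R0)
[TSO] allowed = {100, 101, 120, 121, 220, 221}
claimed∖TSO = {201}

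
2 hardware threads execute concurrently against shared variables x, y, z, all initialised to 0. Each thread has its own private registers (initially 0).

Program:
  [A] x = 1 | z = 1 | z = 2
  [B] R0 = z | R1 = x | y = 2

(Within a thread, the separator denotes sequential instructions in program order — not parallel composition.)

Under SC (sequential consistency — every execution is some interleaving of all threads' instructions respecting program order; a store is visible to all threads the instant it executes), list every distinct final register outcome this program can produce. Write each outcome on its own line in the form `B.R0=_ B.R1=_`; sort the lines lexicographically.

outcome vector order: (B.R0,B.R1)
|SC outcomes| = 4

B.R0=0 B.R1=0
B.R0=0 B.R1=1
B.R0=1 B.R1=1
B.R0=2 B.R1=1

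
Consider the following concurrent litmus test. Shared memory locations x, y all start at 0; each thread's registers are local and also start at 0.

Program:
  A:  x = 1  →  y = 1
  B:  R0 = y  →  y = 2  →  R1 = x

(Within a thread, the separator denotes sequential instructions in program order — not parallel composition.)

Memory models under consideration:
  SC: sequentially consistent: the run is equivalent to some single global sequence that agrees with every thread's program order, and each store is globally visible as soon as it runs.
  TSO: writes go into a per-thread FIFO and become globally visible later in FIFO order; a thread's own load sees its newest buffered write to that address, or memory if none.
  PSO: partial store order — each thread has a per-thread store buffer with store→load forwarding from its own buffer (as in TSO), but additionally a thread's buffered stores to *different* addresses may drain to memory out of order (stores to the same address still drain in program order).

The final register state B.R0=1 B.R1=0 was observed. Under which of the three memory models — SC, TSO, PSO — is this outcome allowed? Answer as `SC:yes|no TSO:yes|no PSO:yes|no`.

SC:no TSO:no PSO:yes

outcome vector order: (B.R0,B.R1)
SC (3): 0/0 0/1 1/1
TSO (3): 0/0 0/1 1/1
PSO (4): 0/0 0/1 1/0 1/1
target 1/0 ∈ {PSO}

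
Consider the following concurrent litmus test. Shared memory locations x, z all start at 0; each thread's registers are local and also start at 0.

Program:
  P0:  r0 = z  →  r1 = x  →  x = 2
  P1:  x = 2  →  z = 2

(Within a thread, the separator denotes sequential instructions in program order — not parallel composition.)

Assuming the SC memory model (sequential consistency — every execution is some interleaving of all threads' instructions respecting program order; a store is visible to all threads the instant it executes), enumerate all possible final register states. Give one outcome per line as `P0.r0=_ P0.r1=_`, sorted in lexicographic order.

P0.r0=0 P0.r1=0
P0.r0=0 P0.r1=2
P0.r0=2 P0.r1=2

outcome vector order: (P0.r0,P0.r1)
|SC outcomes| = 3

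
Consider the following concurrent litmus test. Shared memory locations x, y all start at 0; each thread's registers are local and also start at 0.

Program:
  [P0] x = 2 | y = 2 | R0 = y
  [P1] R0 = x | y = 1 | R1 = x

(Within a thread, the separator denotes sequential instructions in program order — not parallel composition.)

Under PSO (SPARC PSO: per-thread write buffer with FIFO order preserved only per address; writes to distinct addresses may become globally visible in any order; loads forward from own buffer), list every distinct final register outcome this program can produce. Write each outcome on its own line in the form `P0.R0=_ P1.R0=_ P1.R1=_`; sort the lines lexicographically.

outcome vector order: (P0.R0,P1.R0,P1.R1)
|PSO outcomes| = 6

P0.R0=1 P1.R0=0 P1.R1=0
P0.R0=1 P1.R0=0 P1.R1=2
P0.R0=1 P1.R0=2 P1.R1=2
P0.R0=2 P1.R0=0 P1.R1=0
P0.R0=2 P1.R0=0 P1.R1=2
P0.R0=2 P1.R0=2 P1.R1=2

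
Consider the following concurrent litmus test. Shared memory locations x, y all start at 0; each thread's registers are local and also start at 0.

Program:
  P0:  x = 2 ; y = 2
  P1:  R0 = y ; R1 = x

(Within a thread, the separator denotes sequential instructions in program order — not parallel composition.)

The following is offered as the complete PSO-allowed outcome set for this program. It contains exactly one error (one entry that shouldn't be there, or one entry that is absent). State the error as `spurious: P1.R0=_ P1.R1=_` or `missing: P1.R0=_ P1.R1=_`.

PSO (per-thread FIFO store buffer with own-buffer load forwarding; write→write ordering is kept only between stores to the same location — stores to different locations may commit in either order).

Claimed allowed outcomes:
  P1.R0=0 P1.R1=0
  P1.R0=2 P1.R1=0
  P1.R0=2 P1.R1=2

outcome vector order: (P1.R0,P1.R1)
[PSO] allowed = {00; 02; 20; 22}
PSO∖claimed = {02}

missing: P1.R0=0 P1.R1=2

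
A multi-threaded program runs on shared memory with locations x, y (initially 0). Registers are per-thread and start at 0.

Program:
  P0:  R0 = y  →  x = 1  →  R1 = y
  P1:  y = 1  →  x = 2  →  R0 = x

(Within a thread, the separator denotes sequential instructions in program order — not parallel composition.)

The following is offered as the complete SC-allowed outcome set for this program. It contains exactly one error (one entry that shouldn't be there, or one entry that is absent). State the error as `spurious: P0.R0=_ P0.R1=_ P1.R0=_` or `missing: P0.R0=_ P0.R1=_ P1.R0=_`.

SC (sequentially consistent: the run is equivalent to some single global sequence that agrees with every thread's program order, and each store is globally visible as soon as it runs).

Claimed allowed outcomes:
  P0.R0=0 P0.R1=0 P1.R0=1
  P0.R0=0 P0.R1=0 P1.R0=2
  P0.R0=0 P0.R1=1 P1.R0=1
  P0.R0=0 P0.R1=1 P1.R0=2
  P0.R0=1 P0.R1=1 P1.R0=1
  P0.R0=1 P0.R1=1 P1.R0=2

spurious: P0.R0=0 P0.R1=0 P1.R0=1

outcome vector order: (P0.R0,P0.R1,P1.R0)
SC (5): 0/0/2 0/1/1 0/1/2 1/1/1 1/1/2
claimed∖SC = {0/0/1}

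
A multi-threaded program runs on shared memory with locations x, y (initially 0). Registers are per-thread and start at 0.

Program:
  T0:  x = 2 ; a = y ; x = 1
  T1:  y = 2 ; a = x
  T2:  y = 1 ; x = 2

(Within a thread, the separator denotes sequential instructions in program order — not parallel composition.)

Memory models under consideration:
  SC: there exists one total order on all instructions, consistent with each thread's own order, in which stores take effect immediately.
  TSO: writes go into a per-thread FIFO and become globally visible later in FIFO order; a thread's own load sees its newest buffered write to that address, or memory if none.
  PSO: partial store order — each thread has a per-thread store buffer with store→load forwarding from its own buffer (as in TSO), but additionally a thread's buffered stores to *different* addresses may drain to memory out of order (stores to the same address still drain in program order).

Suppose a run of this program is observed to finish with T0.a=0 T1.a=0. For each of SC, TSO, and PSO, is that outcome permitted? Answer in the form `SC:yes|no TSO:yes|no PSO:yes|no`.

SC:no TSO:yes PSO:yes

outcome vector order: (T0.a,T1.a)
SC: 8 outcomes — {<0 1>; <0 2>; <1 0>; <1 1>; <1 2>; <2 0>; <2 1>; <2 2>}
TSO: 9 outcomes — {<0 0>; <0 1>; <0 2>; <1 0>; <1 1>; <1 2>; <2 0>; <2 1>; <2 2>}
PSO: 9 outcomes — {<0 0>; <0 1>; <0 2>; <1 0>; <1 1>; <1 2>; <2 0>; <2 1>; <2 2>}
target <0 0> ∈ {TSO,PSO}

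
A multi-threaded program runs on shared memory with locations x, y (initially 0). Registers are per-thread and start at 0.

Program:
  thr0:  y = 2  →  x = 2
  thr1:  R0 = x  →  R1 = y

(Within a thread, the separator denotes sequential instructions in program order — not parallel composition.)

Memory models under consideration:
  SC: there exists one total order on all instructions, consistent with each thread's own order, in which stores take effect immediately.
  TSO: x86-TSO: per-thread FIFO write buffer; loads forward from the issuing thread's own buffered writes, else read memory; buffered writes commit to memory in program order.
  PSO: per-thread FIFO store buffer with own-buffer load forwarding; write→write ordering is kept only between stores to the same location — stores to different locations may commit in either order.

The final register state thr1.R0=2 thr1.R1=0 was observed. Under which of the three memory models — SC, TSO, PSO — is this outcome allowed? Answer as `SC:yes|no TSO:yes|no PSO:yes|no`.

outcome vector order: (thr1.R0,thr1.R1)
SC (3): <0 0>, <0 2>, <2 2>
TSO (3): <0 0>, <0 2>, <2 2>
PSO (4): <0 0>, <0 2>, <2 0>, <2 2>
target <2 0> ∈ {PSO}

SC:no TSO:no PSO:yes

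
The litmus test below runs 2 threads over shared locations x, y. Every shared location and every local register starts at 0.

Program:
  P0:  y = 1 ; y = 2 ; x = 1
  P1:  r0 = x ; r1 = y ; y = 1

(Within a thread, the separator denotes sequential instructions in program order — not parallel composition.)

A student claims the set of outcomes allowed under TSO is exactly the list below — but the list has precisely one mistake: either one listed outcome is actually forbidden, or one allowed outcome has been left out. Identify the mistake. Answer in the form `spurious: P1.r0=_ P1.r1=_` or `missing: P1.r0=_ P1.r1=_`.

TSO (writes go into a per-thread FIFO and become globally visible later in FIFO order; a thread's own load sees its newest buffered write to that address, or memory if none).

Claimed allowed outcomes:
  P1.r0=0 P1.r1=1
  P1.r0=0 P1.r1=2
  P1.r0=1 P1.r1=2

outcome vector order: (P1.r0,P1.r1)
TSO: 4 outcomes — {(0,0), (0,1), (0,2), (1,2)}
TSO∖claimed = {(0,0)}

missing: P1.r0=0 P1.r1=0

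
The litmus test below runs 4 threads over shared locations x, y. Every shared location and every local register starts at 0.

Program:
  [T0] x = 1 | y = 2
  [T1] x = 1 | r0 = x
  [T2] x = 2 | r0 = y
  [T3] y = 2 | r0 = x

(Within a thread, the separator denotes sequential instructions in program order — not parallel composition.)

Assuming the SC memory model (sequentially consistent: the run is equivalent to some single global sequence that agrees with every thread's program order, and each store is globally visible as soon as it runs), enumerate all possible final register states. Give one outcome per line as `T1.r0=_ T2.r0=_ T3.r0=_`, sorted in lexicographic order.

T1.r0=1 T2.r0=0 T3.r0=1
T1.r0=1 T2.r0=0 T3.r0=2
T1.r0=1 T2.r0=2 T3.r0=0
T1.r0=1 T2.r0=2 T3.r0=1
T1.r0=1 T2.r0=2 T3.r0=2
T1.r0=2 T2.r0=0 T3.r0=1
T1.r0=2 T2.r0=0 T3.r0=2
T1.r0=2 T2.r0=2 T3.r0=0
T1.r0=2 T2.r0=2 T3.r0=1
T1.r0=2 T2.r0=2 T3.r0=2

outcome vector order: (T1.r0,T2.r0,T3.r0)
|SC outcomes| = 10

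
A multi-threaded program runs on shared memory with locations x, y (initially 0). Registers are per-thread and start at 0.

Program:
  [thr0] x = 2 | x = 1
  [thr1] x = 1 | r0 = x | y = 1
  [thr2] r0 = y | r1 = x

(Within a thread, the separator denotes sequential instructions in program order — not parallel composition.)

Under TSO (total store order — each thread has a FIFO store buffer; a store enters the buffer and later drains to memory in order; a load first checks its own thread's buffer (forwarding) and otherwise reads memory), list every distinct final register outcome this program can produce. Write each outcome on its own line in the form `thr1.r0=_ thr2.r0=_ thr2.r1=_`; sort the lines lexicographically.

thr1.r0=1 thr2.r0=0 thr2.r1=0
thr1.r0=1 thr2.r0=0 thr2.r1=1
thr1.r0=1 thr2.r0=0 thr2.r1=2
thr1.r0=1 thr2.r0=1 thr2.r1=1
thr1.r0=1 thr2.r0=1 thr2.r1=2
thr1.r0=2 thr2.r0=0 thr2.r1=0
thr1.r0=2 thr2.r0=0 thr2.r1=1
thr1.r0=2 thr2.r0=0 thr2.r1=2
thr1.r0=2 thr2.r0=1 thr2.r1=1
thr1.r0=2 thr2.r0=1 thr2.r1=2

outcome vector order: (thr1.r0,thr2.r0,thr2.r1)
|TSO outcomes| = 10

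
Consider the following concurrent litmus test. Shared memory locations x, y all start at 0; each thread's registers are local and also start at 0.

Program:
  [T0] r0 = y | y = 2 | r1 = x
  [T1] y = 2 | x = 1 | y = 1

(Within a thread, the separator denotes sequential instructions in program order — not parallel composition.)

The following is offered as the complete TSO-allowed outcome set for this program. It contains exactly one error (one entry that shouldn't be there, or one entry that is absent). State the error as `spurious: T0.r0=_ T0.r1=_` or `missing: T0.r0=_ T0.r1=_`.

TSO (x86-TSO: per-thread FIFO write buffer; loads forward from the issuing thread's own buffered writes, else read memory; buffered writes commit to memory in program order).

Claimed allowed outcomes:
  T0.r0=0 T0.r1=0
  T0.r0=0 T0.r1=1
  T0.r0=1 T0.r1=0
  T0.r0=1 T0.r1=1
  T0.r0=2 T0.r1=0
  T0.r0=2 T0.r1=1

spurious: T0.r0=1 T0.r1=0

outcome vector order: (T0.r0,T0.r1)
TSO (5): 00 01 11 20 21
claimed∖TSO = {10}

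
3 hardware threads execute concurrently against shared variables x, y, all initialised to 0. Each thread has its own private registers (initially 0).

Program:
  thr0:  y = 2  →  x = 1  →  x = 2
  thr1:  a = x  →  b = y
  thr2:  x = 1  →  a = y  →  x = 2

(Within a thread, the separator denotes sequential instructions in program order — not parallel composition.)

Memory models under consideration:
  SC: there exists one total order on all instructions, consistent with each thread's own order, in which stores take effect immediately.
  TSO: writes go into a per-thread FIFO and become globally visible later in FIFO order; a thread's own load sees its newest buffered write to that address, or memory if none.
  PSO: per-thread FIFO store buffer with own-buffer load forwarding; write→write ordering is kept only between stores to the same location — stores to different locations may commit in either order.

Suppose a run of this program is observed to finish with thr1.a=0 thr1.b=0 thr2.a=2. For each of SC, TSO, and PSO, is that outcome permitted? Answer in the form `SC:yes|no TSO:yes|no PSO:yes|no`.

outcome vector order: (thr1.a,thr1.b,thr2.a)
SC (11): (0,0,0) (0,0,2) (0,2,0) (0,2,2) (1,0,0) (1,0,2) (1,2,0) (1,2,2) (2,0,0) (2,2,0) (2,2,2)
TSO (11): (0,0,0) (0,0,2) (0,2,0) (0,2,2) (1,0,0) (1,0,2) (1,2,0) (1,2,2) (2,0,0) (2,2,0) (2,2,2)
PSO (12): (0,0,0) (0,0,2) (0,2,0) (0,2,2) (1,0,0) (1,0,2) (1,2,0) (1,2,2) (2,0,0) (2,0,2) (2,2,0) (2,2,2)
target (0,0,2) ∈ {SC,TSO,PSO}

SC:yes TSO:yes PSO:yes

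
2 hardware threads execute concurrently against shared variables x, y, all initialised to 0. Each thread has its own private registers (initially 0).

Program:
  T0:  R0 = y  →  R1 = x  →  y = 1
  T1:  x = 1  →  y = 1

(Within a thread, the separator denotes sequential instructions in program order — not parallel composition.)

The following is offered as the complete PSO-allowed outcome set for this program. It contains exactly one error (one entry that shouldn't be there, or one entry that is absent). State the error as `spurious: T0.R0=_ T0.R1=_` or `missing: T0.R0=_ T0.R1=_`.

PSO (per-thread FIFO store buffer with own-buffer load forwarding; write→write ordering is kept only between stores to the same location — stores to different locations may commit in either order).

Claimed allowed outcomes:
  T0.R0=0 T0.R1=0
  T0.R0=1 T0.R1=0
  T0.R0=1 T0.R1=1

outcome vector order: (T0.R0,T0.R1)
PSO: 4 outcomes — {<0 0>, <0 1>, <1 0>, <1 1>}
PSO∖claimed = {<0 1>}

missing: T0.R0=0 T0.R1=1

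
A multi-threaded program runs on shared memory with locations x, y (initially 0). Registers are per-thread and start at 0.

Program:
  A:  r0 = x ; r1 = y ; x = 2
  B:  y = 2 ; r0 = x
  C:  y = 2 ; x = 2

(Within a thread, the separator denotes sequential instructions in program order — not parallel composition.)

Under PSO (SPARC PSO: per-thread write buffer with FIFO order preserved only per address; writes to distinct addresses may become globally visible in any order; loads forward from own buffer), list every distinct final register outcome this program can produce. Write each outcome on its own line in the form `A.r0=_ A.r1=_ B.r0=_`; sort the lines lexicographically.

A.r0=0 A.r1=0 B.r0=0
A.r0=0 A.r1=0 B.r0=2
A.r0=0 A.r1=2 B.r0=0
A.r0=0 A.r1=2 B.r0=2
A.r0=2 A.r1=0 B.r0=0
A.r0=2 A.r1=0 B.r0=2
A.r0=2 A.r1=2 B.r0=0
A.r0=2 A.r1=2 B.r0=2

outcome vector order: (A.r0,A.r1,B.r0)
|PSO outcomes| = 8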